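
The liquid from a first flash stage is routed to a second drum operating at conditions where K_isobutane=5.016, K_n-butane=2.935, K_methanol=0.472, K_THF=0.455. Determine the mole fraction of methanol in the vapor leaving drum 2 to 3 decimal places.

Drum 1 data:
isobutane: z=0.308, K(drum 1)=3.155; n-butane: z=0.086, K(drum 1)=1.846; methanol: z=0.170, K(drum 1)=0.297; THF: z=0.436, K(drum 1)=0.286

y_methanol (drum 2) = 0.113

Drum 1:
Material balance + equilibrium reduce to Σ zᵢ(Kᵢ−1)/(1+ψ₁(Kᵢ−1)) = 0.
g(0) = ΣzᵢKᵢ − 1 = 0.306 and g(1) = 1 − Σzᵢ/Kᵢ = -1.241, so a root lies in (0, 1).
Iterate (Newton) starting at ψ₁ = 0.51:
  ψ₁ = 0.510: g = -0.3088, g' = -1.109 → ψ₁ = 0.231
  ψ₁ = 0.231: g = -0.0119, g' = -1.119 → ψ₁ = 0.221
Converged at ψ₁ = 0.221.
Drum-1 compositions:
  isobutane: x = 0.209, y = 0.658
  n-butane: x = 0.072, y = 0.134
  methanol: x = 0.201, y = 0.060
  THF: x = 0.518, y = 0.148
Drum-2 feed = drum-1 liquid: z₂ = (0.2087, 0.0725, 0.2012, 0.5176).
Drum 2:
Let ψ₂ = V/F and solve Σ zᵢ(Kᵢ−1)/(1+ψ₂(Kᵢ−1)) = 0.
Check two-phase: ΣzᵢKᵢ = 1.590 > 1 and Σzᵢ/Kᵢ = 1.630 > 1, so g(0) = 0.590 > 0 and g(1) = -0.630 < 0.
Newton–Raphson from ψ₂ = 0.5:
  ψ₂ = 0.500: g = -0.1822, g' = -0.836 → ψ₂ = 0.282
  ψ₂ = 0.282: g = 0.0255, g' = -1.146 → ψ₂ = 0.304
  ψ₂ = 0.304: g = 0.0006, g' = -1.090 → ψ₂ = 0.305
Converged at ψ₂ = 0.305.
  isobutane: x = 0.094, y = 0.471
  n-butane: x = 0.046, y = 0.134
  methanol: x = 0.240, y = 0.113
  THF: x = 0.621, y = 0.282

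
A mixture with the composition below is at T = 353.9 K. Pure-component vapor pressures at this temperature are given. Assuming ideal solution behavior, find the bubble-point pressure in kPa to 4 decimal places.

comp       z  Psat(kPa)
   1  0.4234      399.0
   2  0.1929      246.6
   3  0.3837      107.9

At the bubble point ψ → 0, so ΣzᵢKᵢ = 1 with Kᵢ = Pᵢˢᵃᵗ/P ⇒ P = ΣzᵢPᵢˢᵃᵗ.
P = 0.4234·399.0 + 0.1929·246.6 + 0.3837·107.9 = 257.9070 kPa

Pbub = 257.9070 kPa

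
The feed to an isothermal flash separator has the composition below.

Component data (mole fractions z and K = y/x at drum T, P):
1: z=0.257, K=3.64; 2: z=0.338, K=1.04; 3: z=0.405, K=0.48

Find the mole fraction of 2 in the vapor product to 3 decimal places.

y_2 = 0.344

Newton iteration, V/F⁰ = 0.32:
  V/F = 0.320: g = 0.1285, g' = -0.684 → V/F = 0.508
  V/F = 0.508: g = 0.0170, g' = -0.530 → V/F = 0.540
Converged at V/F = 0.540.
Compositions from xᵢ = zᵢ/(1+V/F(Kᵢ−1)), yᵢ = Kᵢxᵢ:
  1: x = 0.106, y = 0.386
  2: x = 0.331, y = 0.344
  3: x = 0.563, y = 0.270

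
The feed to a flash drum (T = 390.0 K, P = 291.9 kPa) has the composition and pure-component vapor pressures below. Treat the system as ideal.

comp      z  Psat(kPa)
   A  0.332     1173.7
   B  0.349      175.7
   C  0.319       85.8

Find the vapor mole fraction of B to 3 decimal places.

y_B = 0.247

Raoult's law: Kᵢ = Pᵢˢᵃᵗ/P = Pᵢˢᵃᵗ/291.9.
  K_A = 1173.7/291.9 = 4.02090, K_B = 175.7/291.9 = 0.60192, K_C = 85.8/291.9 = 0.29394
Material balance + equilibrium reduce to Σ zᵢ(Kᵢ−1)/(1+β(Kᵢ−1)) = 0.
g(0) = ΣzᵢKᵢ − 1 = 0.639 and g(1) = 1 − Σzᵢ/Kᵢ = -0.748, so a root lies in (0, 1).
Newton iteration, β⁰ = 0.5:
  β = 0.500: g = -0.1221, g' = -0.947 → β = 0.371
  β = 0.371: g = 0.0047, g' = -1.042 → β = 0.376
Converged at β = 0.376.
Compositions from xᵢ = zᵢ/(1+β(Kᵢ−1)), yᵢ = Kᵢxᵢ:
  A: x = 0.156, y = 0.625
  B: x = 0.410, y = 0.247
  C: x = 0.434, y = 0.128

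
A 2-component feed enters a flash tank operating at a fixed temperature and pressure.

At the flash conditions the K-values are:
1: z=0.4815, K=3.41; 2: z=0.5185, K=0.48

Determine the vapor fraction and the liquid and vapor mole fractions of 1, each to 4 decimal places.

Let ψ = V/F and solve Σ zᵢ(Kᵢ−1)/(1+ψ(Kᵢ−1)) = 0.
Check two-phase: ΣzᵢKᵢ = 1.8908 > 1 and Σzᵢ/Kᵢ = 1.2214 > 1, so g(0) = 0.8908 > 0 and g(1) = -0.2214 < 0.
Binary case is linear: z₁(K₁−1)(1+ψ(K₂−1)) + z₂(K₂−1)(1+ψ(K₁−1)) = 0
⇒ ψ = [z₁(K₁−1)+z₂(K₂−1)] / [−(K₁−1)(K₂−1)] = 0.89080/1.25320 = 0.7108
Compositions from xᵢ = zᵢ/(1+ψ(Kᵢ−1)), yᵢ = Kᵢxᵢ:
  1: x = 0.1775, y = 0.6052
  2: x = 0.8225, y = 0.3948

ψ = 0.7108, x_1 = 0.1775, y_1 = 0.6052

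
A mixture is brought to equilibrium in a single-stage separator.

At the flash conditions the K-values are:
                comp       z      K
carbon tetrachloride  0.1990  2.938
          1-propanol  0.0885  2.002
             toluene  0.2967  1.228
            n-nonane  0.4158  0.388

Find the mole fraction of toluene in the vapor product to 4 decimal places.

Newton–Raphson from β = 0.36:
  β = 0.3600: g = 0.02848, g' = -0.5767 → β = 0.4094
  β = 0.4094: g = 0.00026, g' = -0.5672 → β = 0.4098
Converged at β = 0.4098.
Compositions from xᵢ = zᵢ/(1+β(Kᵢ−1)), yᵢ = Kᵢxᵢ:
  carbon tetrachloride: x = 0.1109, y = 0.3258
  1-propanol: x = 0.0627, y = 0.1256
  toluene: x = 0.2713, y = 0.3332
  n-nonane: x = 0.5550, y = 0.2153

y_toluene = 0.3332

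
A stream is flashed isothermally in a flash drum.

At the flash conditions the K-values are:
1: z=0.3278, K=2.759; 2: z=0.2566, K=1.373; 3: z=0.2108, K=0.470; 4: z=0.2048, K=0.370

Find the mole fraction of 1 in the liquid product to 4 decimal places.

x_1 = 0.1624

Newton iteration, V/F⁰ = 0.64:
  V/F = 0.6400: g = -0.03676, g' = -0.6115 → V/F = 0.5799
  V/F = 0.5799: g = -0.00046, g' = -0.5979 → V/F = 0.5791
Converged at V/F = 0.5791.
Compositions from xᵢ = zᵢ/(1+V/F(Kᵢ−1)), yᵢ = Kᵢxᵢ:
  1: x = 0.1624, y = 0.4480
  2: x = 0.2110, y = 0.2897
  3: x = 0.3042, y = 0.1430
  4: x = 0.3224, y = 0.1193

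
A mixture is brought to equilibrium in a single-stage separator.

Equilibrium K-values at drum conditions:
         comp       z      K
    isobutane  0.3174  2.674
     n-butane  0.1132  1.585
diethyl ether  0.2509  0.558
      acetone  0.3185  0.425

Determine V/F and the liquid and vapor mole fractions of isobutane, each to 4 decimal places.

V/F = 0.3989, x_isobutane = 0.1903, y_isobutane = 0.5089

Material balance + equilibrium reduce to Σ zᵢ(Kᵢ−1)/(1+V/F(Kᵢ−1)) = 0.
g(0) = ΣzᵢKᵢ − 1 = 0.3035 and g(1) = 1 − Σzᵢ/Kᵢ = -0.3892, so a root lies in (0, 1).
Newton–Raphson from V/F = 0.5:
  V/F = 0.5000: g = -0.05892, g' = -0.5750 → V/F = 0.3975
  V/F = 0.3975: g = 0.00082, g' = -0.5953 → V/F = 0.3989
Converged at V/F = 0.3989.
Compositions from xᵢ = zᵢ/(1+V/F(Kᵢ−1)), yᵢ = Kᵢxᵢ:
  isobutane: x = 0.1903, y = 0.5089
  n-butane: x = 0.0918, y = 0.1455
  diethyl ether: x = 0.3046, y = 0.1700
  acetone: x = 0.4133, y = 0.1757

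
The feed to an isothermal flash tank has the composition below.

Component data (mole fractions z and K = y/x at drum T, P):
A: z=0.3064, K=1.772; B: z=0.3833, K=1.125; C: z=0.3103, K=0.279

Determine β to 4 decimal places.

Iterate (Newton) starting at β = 0.5:
  β = 0.5000: g = -0.13409, g' = -0.4948 → β = 0.2290
  β = 0.2290: g = -0.02039, g' = -0.3689 → β = 0.1737
  β = 0.1737: g = -0.00031, g' = -0.3585 → β = 0.1729
Converged at β = 0.1729.

β = 0.1729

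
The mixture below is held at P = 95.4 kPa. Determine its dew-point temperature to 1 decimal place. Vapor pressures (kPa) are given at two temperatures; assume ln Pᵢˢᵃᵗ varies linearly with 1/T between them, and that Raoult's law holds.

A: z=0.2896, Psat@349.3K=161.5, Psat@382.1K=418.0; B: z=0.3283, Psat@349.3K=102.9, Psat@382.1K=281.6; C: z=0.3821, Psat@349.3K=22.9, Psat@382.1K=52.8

T = 376.3 K

Dew-point temperature: Σzᵢ·P/Pᵢˢᵃᵗ(T) = 1. Interpolate ln Pᵢˢᵃᵗ = aᵢ + bᵢ/T.
  T = 349.3 K: ΣzᵢP/Pᵢˢᵃᵗ = 2.0672
  T = 382.1 K: ΣzᵢP/Pᵢˢᵃᵗ = 0.8677
  T = 365.7 K: ΣzᵢP/Pᵢˢᵃᵗ = 1.3128
  T = 373.9 K: ΣzᵢP/Pᵢˢᵃᵗ = 1.0624
  T = 378.0 K: ΣzᵢP/Pᵢˢᵃᵗ = 0.9590
  T = 375.9 K: ΣzᵢP/Pᵢˢᵃᵗ = 1.0103
Interpolating between 375.9 K and 378.0 K gives T ≈ 376.3 K.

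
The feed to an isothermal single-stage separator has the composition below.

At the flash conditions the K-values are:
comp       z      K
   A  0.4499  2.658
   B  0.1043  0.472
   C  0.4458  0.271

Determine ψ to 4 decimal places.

Material balance + equilibrium reduce to Σ zᵢ(Kᵢ−1)/(1+ψ(Kᵢ−1)) = 0.
Check two-phase: ΣzᵢKᵢ = 1.3659 > 1 and Σzᵢ/Kᵢ = 2.0353 > 1, so g(0) = 0.3659 > 0 and g(1) = -1.0353 < 0.
Newton–Raphson from ψ = 0.32:
  ψ = 0.3200: g = -0.00277, g' = -0.9731 → ψ = 0.3171
Converged at ψ = 0.3171.

ψ = 0.3171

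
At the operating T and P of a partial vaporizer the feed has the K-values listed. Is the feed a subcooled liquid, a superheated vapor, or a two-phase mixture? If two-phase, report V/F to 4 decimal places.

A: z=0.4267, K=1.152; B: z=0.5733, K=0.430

subcooled liquid

ΣzᵢKᵢ = 0.7381; Σzᵢ/Kᵢ = 1.7037.
Since ΣzᵢKᵢ < 1 the mixture is below its bubble point — single liquid phase.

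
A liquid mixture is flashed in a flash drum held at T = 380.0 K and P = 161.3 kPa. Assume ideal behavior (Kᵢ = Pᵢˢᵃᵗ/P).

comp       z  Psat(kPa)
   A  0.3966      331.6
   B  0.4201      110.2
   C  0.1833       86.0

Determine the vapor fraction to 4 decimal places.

ψ = 0.5136

Raoult's law: Kᵢ = Pᵢˢᵃᵗ/P = Pᵢˢᵃᵗ/161.3.
  K_A = 331.6/161.3 = 2.055797, K_B = 110.2/161.3 = 0.683199, K_C = 86.0/161.3 = 0.533168
Newton–Raphson from ψ = 0.5:
  ψ = 0.5000: g = 0.00429, g' = -0.3169 → ψ = 0.5135
  ψ = 0.5135: g = 0.00001, g' = -0.3151 → ψ = 0.5136
Converged at ψ = 0.5136.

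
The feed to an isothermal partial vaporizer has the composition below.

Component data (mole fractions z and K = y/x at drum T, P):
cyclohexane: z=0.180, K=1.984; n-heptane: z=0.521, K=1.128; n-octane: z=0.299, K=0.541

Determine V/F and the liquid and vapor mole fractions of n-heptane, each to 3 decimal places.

Rachford–Rice: g(V/F) = Σ zᵢ(Kᵢ−1)/(1+V/F(Kᵢ−1)) = 0.
Feasibility: ΣzᵢKᵢ = 1.107, Σzᵢ/Kᵢ = 1.105 — both > 1, two phases present.
Newton iteration, V/F⁰ = 0.42:
  V/F = 0.420: g = 0.0186, g' = -0.192 → V/F = 0.517
Converged at V/F = 0.517.
Compositions from xᵢ = zᵢ/(1+V/F(Kᵢ−1)), yᵢ = Kᵢxᵢ:
  cyclohexane: x = 0.119, y = 0.237
  n-heptane: x = 0.489, y = 0.551
  n-octane: x = 0.392, y = 0.212

V/F = 0.517, x_n-heptane = 0.489, y_n-heptane = 0.551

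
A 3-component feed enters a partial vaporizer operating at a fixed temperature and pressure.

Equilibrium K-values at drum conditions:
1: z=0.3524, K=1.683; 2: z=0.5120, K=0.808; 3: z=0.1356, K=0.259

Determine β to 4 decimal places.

β = 0.1663

Material balance + equilibrium reduce to Σ zᵢ(Kᵢ−1)/(1+β(Kᵢ−1)) = 0.
g(0) = ΣzᵢKᵢ − 1 = 0.0419 and g(1) = 1 − Σzᵢ/Kᵢ = -0.3666, so a root lies in (0, 1).
Newton–Raphson from β = 0.67:
  β = 0.6700: g = -0.14724, g' = -0.3959 → β = 0.2981
  β = 0.2981: g = -0.03326, g' = -0.2574 → β = 0.1688
  β = 0.1688: g = -0.00064, g' = -0.2496 → β = 0.1663
Converged at β = 0.1663.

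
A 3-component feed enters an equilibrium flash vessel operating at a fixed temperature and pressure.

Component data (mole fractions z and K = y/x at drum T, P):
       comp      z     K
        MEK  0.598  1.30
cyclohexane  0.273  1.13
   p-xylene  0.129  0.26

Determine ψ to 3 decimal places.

Let ψ = V/F and solve Σ zᵢ(Kᵢ−1)/(1+ψ(Kᵢ−1)) = 0.
Check two-phase: ΣzᵢKᵢ = 1.119 > 1 and Σzᵢ/Kᵢ = 1.198 > 1, so g(0) = 0.119 > 0 and g(1) = -0.198 < 0.
Iterate (Newton) starting at ψ = 0.67:
  ψ = 0.670: g = -0.0073, g' = -0.319 → ψ = 0.647
  ψ = 0.647: g = -0.0002, g' = -0.302 → ψ = 0.646
Converged at ψ = 0.646.

ψ = 0.646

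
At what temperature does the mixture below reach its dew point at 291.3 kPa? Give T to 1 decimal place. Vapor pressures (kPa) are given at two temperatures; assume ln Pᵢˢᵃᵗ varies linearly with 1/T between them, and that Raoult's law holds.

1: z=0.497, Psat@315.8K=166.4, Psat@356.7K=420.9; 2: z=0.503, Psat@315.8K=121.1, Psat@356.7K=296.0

T = 348.0 K

Dew-point temperature: Σzᵢ·P/Pᵢˢᵃᵗ(T) = 1. Interpolate ln Pᵢˢᵃᵗ = aᵢ + bᵢ/T.
  T = 315.8 K: ΣzᵢP/Pᵢˢᵃᵗ = 2.0800
  T = 356.7 K: ΣzᵢP/Pᵢˢᵃᵗ = 0.8390
  T = 336.2 K: ΣzᵢP/Pᵢˢᵃᵗ = 1.2864
  T = 346.4 K: ΣzᵢP/Pᵢˢᵃᵗ = 1.0334
  T = 351.5 K: ΣzᵢP/Pᵢˢᵃᵗ = 0.9307
  T = 348.9 K: ΣzᵢP/Pᵢˢᵃᵗ = 0.9813
Interpolating between 346.4 K and 348.9 K gives T ≈ 348.0 K.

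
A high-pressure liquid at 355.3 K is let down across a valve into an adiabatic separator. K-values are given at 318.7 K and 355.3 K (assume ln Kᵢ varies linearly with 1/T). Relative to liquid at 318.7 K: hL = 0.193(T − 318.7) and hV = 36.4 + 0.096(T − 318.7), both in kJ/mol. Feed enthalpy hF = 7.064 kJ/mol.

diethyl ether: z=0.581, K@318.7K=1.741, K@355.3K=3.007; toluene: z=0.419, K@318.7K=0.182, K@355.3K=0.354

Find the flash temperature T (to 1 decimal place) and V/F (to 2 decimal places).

Adiabatic flash: solve Rachford–Rice at each trial T, then check hF = ψ·hV(T) + (1−ψ)·hL(T).
  T = 318.7 K: K = (1.741, 0.182), RR gives ψ = 0.145, H_out = 5.271 kJ/mol
  T = 355.3 K: K = (3.007, 0.354), RR gives ψ = 0.691, H_out = 29.750 kJ/mol
  T = 337.0 K: K = (2.322, 0.258), RR gives ψ = 0.467, H_out = 19.688 kJ/mol
  T = 327.9 K: K = (2.020, 0.218), RR gives ψ = 0.333, H_out = 13.582 kJ/mol
  T = 323.3 K: K = (1.878, 0.200), RR gives ψ = 0.248, H_out = 9.816 kJ/mol
  T = 321.0 K: K = (1.808, 0.191), RR gives ψ = 0.200, H_out = 7.663 kJ/mol
Linear interpolation between T = 318.7 (H_out = 5.271) and T = 321.0 (H_out = 7.663) on hF = 7.064 gives T ≈ 320.4 K, at which ψ = 0.19.

T = 320.4 K, V/F = 0.19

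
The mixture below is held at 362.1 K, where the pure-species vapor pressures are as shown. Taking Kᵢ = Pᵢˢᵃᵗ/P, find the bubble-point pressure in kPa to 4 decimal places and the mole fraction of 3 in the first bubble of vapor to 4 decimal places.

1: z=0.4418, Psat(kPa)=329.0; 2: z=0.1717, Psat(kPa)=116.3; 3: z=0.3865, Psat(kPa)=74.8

At the bubble point ψ → 0, so ΣzᵢKᵢ = 1 with Kᵢ = Pᵢˢᵃᵗ/P ⇒ P = ΣzᵢPᵢˢᵃᵗ.
P = 0.4418·329.0 + 0.1717·116.3 + 0.3865·74.8 = 194.2311 kPa
yᵢ = zᵢPᵢˢᵃᵗ/P ⇒ y_3 = 0.3865·74.8/194.2311 = 0.1488

Pbub = 194.2311 kPa, y_3 = 0.1488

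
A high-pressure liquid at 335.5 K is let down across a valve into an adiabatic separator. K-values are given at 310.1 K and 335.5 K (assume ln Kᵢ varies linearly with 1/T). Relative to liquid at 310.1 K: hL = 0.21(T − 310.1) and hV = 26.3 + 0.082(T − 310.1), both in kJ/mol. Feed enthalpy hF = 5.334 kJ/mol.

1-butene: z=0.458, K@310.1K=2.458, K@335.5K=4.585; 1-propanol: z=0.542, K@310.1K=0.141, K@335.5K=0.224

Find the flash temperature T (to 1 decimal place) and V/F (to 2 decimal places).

Adiabatic flash: solve Rachford–Rice at each trial T, then check hF = ψ·hV(T) + (1−ψ)·hL(T).
  T = 310.1 K: K = (2.458, 0.141), RR gives ψ = 0.161, H_out = 4.246 kJ/mol
  T = 335.5 K: K = (4.585, 0.224), RR gives ψ = 0.439, H_out = 15.453 kJ/mol
  T = 322.8 K: K = (3.398, 0.179), RR gives ψ = 0.332, H_out = 10.862 kJ/mol
  T = 316.5 K: K = (2.903, 0.160), RR gives ψ = 0.260, H_out = 7.974 kJ/mol
  T = 313.3 K: K = (2.674, 0.150), RR gives ψ = 0.215, H_out = 6.240 kJ/mol
  T = 311.7 K: K = (2.564, 0.145), RR gives ψ = 0.189, H_out = 5.280 kJ/mol
Linear interpolation between T = 311.7 (H_out = 5.280) and T = 313.3 (H_out = 6.240) on hF = 5.334 gives T ≈ 311.8 K, at which ψ = 0.19.

T = 311.8 K, V/F = 0.19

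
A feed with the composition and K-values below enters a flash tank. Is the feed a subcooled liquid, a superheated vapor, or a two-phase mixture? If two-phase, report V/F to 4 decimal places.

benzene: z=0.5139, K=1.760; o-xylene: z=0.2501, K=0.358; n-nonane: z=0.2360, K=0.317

ΣzᵢKᵢ = 1.0688; Σzᵢ/Kᵢ = 1.7351.
Both exceed 1, so a two-phase solution exists.
Material balance + equilibrium reduce to Σ zᵢ(Kᵢ−1)/(1+ψ(Kᵢ−1)) = 0.
Newton–Raphson from ψ = 0.47:
  ψ = 0.4700: g = -0.17957, g' = -0.6114 → ψ = 0.1763
  ψ = 0.1763: g = -0.01988, g' = -0.5042 → ψ = 0.1368
  ψ = 0.1368: g = -0.00006, g' = -0.5014 → ψ = 0.1367
Converged at ψ = 0.1367.

two-phase, V/F = 0.1367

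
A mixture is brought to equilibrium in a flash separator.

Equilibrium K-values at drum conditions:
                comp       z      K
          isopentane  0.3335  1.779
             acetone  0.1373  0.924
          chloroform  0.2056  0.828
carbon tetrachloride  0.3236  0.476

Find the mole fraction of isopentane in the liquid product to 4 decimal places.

Rachford–Rice: g(ψ) = Σ zᵢ(Kᵢ−1)/(1+ψ(Kᵢ−1)) = 0.
g(0) = ΣzᵢKᵢ − 1 = 0.0444 and g(1) = 1 − Σzᵢ/Kᵢ = -0.2642, so a root lies in (0, 1).
Newton iteration, ψ⁰ = 0.5:
  ψ = 0.5000: g = -0.09233, g' = -0.2761 → ψ = 0.1656
  ψ = 0.1656: g = -0.00253, g' = -0.2726 → ψ = 0.1563
Converged at ψ = 0.1563.
Compositions from xᵢ = zᵢ/(1+ψ(Kᵢ−1)), yᵢ = Kᵢxᵢ:
  isopentane: x = 0.2973, y = 0.5289
  acetone: x = 0.1390, y = 0.1284
  chloroform: x = 0.2113, y = 0.1749
  carbon tetrachloride: x = 0.3525, y = 0.1678

x_isopentane = 0.2973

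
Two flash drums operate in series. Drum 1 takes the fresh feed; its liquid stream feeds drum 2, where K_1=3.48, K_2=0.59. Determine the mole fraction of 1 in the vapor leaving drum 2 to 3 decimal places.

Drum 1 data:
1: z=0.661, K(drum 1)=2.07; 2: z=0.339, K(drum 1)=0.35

Drum 1:
Binary case is linear: z₁(K₁−1)(1+ψ₁(K₂−1)) + z₂(K₂−1)(1+ψ₁(K₁−1)) = 0
⇒ ψ₁ = [z₁(K₁−1)+z₂(K₂−1)] / [−(K₁−1)(K₂−1)] = 0.4869/0.6955 = 0.700
Drum-1 compositions:
  1: x = 0.378, y = 0.782
  2: x = 0.622, y = 0.218
Drum-2 feed = drum-1 liquid: z₂ = (0.3779, 0.6221).
Drum 2:
Newton–Raphson from ψ₂ = 0.5:
  ψ₂ = 0.500: g = 0.0976, g' = -0.629 → ψ₂ = 0.655
  ψ₂ = 0.655: g = 0.0083, g' = -0.533 → ψ₂ = 0.671
Converged at ψ₂ = 0.671.
  1: x = 0.142, y = 0.494
  2: x = 0.858, y = 0.506

y_1 (drum 2) = 0.494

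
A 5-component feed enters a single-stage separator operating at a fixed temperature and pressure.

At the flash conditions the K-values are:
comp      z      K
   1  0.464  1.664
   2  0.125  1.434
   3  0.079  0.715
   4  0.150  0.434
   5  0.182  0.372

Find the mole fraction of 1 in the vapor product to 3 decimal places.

Let ψ = V/F and solve Σ zᵢ(Kᵢ−1)/(1+ψ(Kᵢ−1)) = 0.
Feasibility: ΣzᵢKᵢ = 1.141, Σzᵢ/Kᵢ = 1.311 — both > 1, two phases present.
Newton iteration, ψ⁰ = 0.5:
  ψ = 0.500: g = -0.0354, g' = -0.386 → ψ = 0.408
  ψ = 0.408: g = -0.0011, g' = -0.363 → ψ = 0.405
Converged at ψ = 0.405.
Compositions from xᵢ = zᵢ/(1+ψ(Kᵢ−1)), yᵢ = Kᵢxᵢ:
  1: x = 0.366, y = 0.608
  2: x = 0.106, y = 0.152
  3: x = 0.089, y = 0.064
  4: x = 0.195, y = 0.084
  5: x = 0.244, y = 0.091

y_1 = 0.608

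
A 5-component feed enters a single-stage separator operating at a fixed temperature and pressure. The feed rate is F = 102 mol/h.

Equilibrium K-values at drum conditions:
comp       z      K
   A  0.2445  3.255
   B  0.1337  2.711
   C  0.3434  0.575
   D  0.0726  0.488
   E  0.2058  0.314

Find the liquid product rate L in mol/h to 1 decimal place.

L = 60.1 mol/h

Rachford–Rice: g(ψ) = Σ zᵢ(Kᵢ−1)/(1+ψ(Kᵢ−1)) = 0.
Check two-phase: ΣzᵢKᵢ = 1.4558 > 1 and Σzᵢ/Kᵢ = 1.5258 > 1, so g(0) = 0.4558 > 0 and g(1) = -0.5258 < 0.
Newton–Raphson from ψ = 0.5:
  ψ = 0.5000: g = -0.06773, g' = -0.7471 → ψ = 0.4093
  ψ = 0.4093: g = 0.00122, g' = -0.7802 → ψ = 0.4109
Converged at ψ = 0.4109.
Then V = ψ·F = 0.4109·102 = 41.9 mol/h and L = F − V = 60.1 mol/h.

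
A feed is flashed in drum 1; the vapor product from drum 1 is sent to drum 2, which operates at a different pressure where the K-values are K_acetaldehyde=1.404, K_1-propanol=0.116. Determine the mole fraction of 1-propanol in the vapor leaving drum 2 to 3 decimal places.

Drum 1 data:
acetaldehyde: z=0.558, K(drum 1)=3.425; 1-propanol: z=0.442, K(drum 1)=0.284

y_1-propanol (drum 2) = 0.036

Drum 1:
Rachford–Rice: g(ψ₁) = Σ zᵢ(Kᵢ−1)/(1+ψ₁(Kᵢ−1)) = 0.
Feasibility: ΣzᵢKᵢ = 2.037, Σzᵢ/Kᵢ = 1.719 — both > 1, two phases present.
Binary case is linear: z₁(K₁−1)(1+ψ₁(K₂−1)) + z₂(K₂−1)(1+ψ₁(K₁−1)) = 0
⇒ ψ₁ = [z₁(K₁−1)+z₂(K₂−1)] / [−(K₁−1)(K₂−1)] = 1.0367/1.7363 = 0.597
Drum-1 compositions:
  acetaldehyde: x = 0.228, y = 0.781
  1-propanol: x = 0.772, y = 0.219
Drum-2 feed = drum-1 vapor: z₂ = (0.7807, 0.2193).
Drum 2:
Rachford–Rice: g(ψ₂) = Σ zᵢ(Kᵢ−1)/(1+ψ₂(Kᵢ−1)) = 0.
Feasibility: ΣzᵢKᵢ = 1.122, Σzᵢ/Kᵢ = 2.446 — both > 1, two phases present.
Binary case is linear: z₁(K₁−1)(1+ψ₂(K₂−1)) + z₂(K₂−1)(1+ψ₂(K₁−1)) = 0
⇒ ψ₂ = [z₁(K₁−1)+z₂(K₂−1)] / [−(K₁−1)(K₂−1)] = 0.1216/0.3571 = 0.340
  acetaldehyde: x = 0.686, y = 0.964
  1-propanol: x = 0.314, y = 0.036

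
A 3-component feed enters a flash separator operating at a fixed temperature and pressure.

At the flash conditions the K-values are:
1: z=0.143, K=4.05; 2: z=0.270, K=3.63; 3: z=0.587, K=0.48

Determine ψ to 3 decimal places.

Material balance + equilibrium reduce to Σ zᵢ(Kᵢ−1)/(1+ψ(Kᵢ−1)) = 0.
g(0) = ΣzᵢKᵢ − 1 = 0.841 and g(1) = 1 − Σzᵢ/Kᵢ = -0.333, so a root lies in (0, 1).
Iterate (Newton) starting at ψ = 0.5:
  ψ = 0.500: g = 0.0670, g' = -0.847 → ψ = 0.579
  ψ = 0.579: g = 0.0024, g' = -0.792 → ψ = 0.582
Converged at ψ = 0.582.

ψ = 0.582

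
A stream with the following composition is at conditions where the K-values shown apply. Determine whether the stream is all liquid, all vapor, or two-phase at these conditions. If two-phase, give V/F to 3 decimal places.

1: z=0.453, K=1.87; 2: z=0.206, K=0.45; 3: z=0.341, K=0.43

two-phase, V/F = 0.177

ΣzᵢKᵢ = 1.086; Σzᵢ/Kᵢ = 1.493.
Both exceed 1, so a two-phase solution exists.
Iterate (Newton) starting at ψ = 0.51:
  ψ = 0.510: g = -0.1585, g' = -0.505 → ψ = 0.196
  ψ = 0.196: g = -0.0092, g' = -0.469 → ψ = 0.177
Converged at ψ = 0.177.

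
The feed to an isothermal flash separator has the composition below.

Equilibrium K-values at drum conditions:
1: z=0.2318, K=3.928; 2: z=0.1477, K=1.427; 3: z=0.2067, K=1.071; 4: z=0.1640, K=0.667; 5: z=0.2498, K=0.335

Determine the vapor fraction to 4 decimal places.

ψ = 0.5442

Newton iteration, ψ⁰ = 0.5:
  ψ = 0.5000: g = 0.02721, g' = -0.6207 → ψ = 0.5438
  ψ = 0.5438: g = 0.00021, g' = -0.6126 → ψ = 0.5442
Converged at ψ = 0.5442.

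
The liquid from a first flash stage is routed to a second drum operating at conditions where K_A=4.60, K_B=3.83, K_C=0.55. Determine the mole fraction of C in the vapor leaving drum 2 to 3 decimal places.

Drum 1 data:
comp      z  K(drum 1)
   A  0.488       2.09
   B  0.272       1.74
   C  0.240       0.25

Drum 1:
Newton iteration, ψ₁⁰ = 0.5:
  ψ₁ = 0.500: g = 0.2032, g' = -0.668 → ψ₁ = 0.804
  ψ₁ = 0.804: g = -0.0440, g' = -1.081 → ψ₁ = 0.764
  ψ₁ = 0.764: g = -0.0023, g' = -0.973 → ψ₁ = 0.761
Converged at ψ₁ = 0.761.
Drum-1 compositions:
  A: x = 0.267, y = 0.557
  B: x = 0.174, y = 0.303
  C: x = 0.559, y = 0.140
Drum-2 feed = drum-1 liquid: z₂ = (0.2667, 0.1740, 0.5593).
Drum 2:
Rachford–Rice: g(ψ₂) = Σ zᵢ(Kᵢ−1)/(1+ψ₂(Kᵢ−1)) = 0.
g(0) = ΣzᵢKᵢ − 1 = 1.201 and g(1) = 1 − Σzᵢ/Kᵢ = -0.120, so a root lies in (0, 1).
Newton iteration, ψ₂⁰ = 0.5:
  ψ₂ = 0.500: g = 0.2221, g' = -0.868 → ψ₂ = 0.756
  ψ₂ = 0.756: g = 0.0336, g' = -0.651 → ψ₂ = 0.807
  ψ₂ = 0.807: g = 0.0004, g' = -0.635 → ψ₂ = 0.808
Converged at ψ₂ = 0.808.
  A: x = 0.068, y = 0.314
  B: x = 0.053, y = 0.203
  C: x = 0.879, y = 0.483

y_C (drum 2) = 0.483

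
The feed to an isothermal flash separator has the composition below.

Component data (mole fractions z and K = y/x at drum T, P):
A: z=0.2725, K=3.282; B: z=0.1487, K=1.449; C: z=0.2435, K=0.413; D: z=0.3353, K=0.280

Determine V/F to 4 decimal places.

V/F = 0.2439

Rachford–Rice: g(V/F) = Σ zᵢ(Kᵢ−1)/(1+V/F(Kᵢ−1)) = 0.
Feasibility: ΣzᵢKᵢ = 1.3043, Σzᵢ/Kᵢ = 1.9727 — both > 1, two phases present.
Newton–Raphson from V/F = 0.5:
  V/F = 0.5000: g = -0.23455, g' = -0.9220 → V/F = 0.2456
  V/F = 0.2456: g = -0.00166, g' = -0.9781 → V/F = 0.2439
Converged at V/F = 0.2439.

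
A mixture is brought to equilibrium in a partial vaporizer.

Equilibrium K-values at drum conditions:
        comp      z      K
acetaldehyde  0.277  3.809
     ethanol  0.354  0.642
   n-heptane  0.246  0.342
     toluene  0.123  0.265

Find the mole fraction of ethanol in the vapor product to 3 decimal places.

y_ethanol = 0.251

Rachford–Rice: g(V/F) = Σ zᵢ(Kᵢ−1)/(1+V/F(Kᵢ−1)) = 0.
Feasibility: ΣzᵢKᵢ = 1.399, Σzᵢ/Kᵢ = 1.808 — both > 1, two phases present.
Iterate (Newton) starting at V/F = 0.5:
  V/F = 0.500: g = -0.2149, g' = -0.848 → V/F = 0.247
  V/F = 0.247: g = 0.0171, g' = -1.068 → V/F = 0.263
Converged at V/F = 0.263.
Compositions from xᵢ = zᵢ/(1+V/F(Kᵢ−1)), yᵢ = Kᵢxᵢ:
  acetaldehyde: x = 0.159, y = 0.607
  ethanol: x = 0.391, y = 0.251
  n-heptane: x = 0.297, y = 0.102
  toluene: x = 0.152, y = 0.040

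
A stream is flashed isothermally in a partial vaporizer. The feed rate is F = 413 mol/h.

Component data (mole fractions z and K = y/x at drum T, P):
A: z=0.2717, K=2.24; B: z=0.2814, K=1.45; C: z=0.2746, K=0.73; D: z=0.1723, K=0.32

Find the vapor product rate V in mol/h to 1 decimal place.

Material balance + equilibrium reduce to Σ zᵢ(Kᵢ−1)/(1+V/F(Kᵢ−1)) = 0.
g(0) = ΣzᵢKᵢ − 1 = 0.2722 and g(1) = 1 − Σzᵢ/Kᵢ = -0.2300, so a root lies in (0, 1).
Iterate (Newton) starting at V/F = 0.5:
  V/F = 0.5000: g = 0.04810, g' = -0.4068 → V/F = 0.6182
  V/F = 0.6182: g = -0.00137, g' = -0.4347 → V/F = 0.6151
Converged at V/F = 0.6151.
Then V = V/F·F = 0.6151·413 = 254.0 mol/h and L = F − V = 159.0 mol/h.

V = 254.0 mol/h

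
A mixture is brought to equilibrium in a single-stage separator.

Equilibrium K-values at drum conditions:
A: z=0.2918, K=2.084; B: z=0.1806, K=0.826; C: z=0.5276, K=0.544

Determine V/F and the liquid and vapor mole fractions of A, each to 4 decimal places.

V/F = 0.1033, x_A = 0.2624, y_A = 0.5469

Newton–Raphson from V/F = 0.31:
  V/F = 0.3100: g = -0.07666, g' = -0.3470 → V/F = 0.0891
  V/F = 0.0891: g = 0.00576, g' = -0.4100 → V/F = 0.1031
  V/F = 0.1031: g = 0.00004, g' = -0.4039 → V/F = 0.1033
Converged at V/F = 0.1033.
Compositions from xᵢ = zᵢ/(1+V/F(Kᵢ−1)), yᵢ = Kᵢxᵢ:
  A: x = 0.2624, y = 0.5469
  B: x = 0.1839, y = 0.1519
  C: x = 0.5537, y = 0.3012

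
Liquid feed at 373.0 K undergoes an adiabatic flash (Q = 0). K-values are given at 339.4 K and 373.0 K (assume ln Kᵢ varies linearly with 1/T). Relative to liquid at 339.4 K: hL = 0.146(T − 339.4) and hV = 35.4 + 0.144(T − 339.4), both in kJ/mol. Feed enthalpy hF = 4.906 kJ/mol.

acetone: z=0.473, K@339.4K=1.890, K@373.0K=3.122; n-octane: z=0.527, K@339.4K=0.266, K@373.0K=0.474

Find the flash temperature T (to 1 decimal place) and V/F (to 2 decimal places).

T = 342.5 K, V/F = 0.13

Adiabatic flash: solve Rachford–Rice at each trial T, then check hF = ψ·hV(T) + (1−ψ)·hL(T).
  T = 339.4 K: K = (1.890, 0.266), RR gives ψ = 0.052, H_out = 1.851 kJ/mol
  T = 373.0 K: K = (3.122, 0.474), RR gives ψ = 0.651, H_out = 27.903 kJ/mol
  T = 356.2 K: K = (2.458, 0.360), RR gives ψ = 0.378, H_out = 15.806 kJ/mol
  T = 347.8 K: K = (2.162, 0.311), RR gives ψ = 0.233, H_out = 9.458 kJ/mol
  T = 343.6 K: K = (2.023, 0.288), RR gives ψ = 0.149, H_out = 5.886 kJ/mol
  T = 341.5 K: K = (1.956, 0.277), RR gives ψ = 0.103, H_out = 3.939 kJ/mol
Linear interpolation between T = 341.5 (H_out = 3.939) and T = 343.6 (H_out = 5.886) on hF = 4.906 gives T ≈ 342.5 K, at which ψ = 0.13.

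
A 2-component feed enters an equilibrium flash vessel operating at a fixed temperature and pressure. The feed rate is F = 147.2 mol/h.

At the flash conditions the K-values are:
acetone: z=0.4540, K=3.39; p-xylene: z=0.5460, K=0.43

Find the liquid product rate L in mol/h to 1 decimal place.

L = 63.6 mol/h

Material balance + equilibrium reduce to Σ zᵢ(Kᵢ−1)/(1+ψ(Kᵢ−1)) = 0.
g(0) = ΣzᵢKᵢ − 1 = 0.7738 and g(1) = 1 − Σzᵢ/Kᵢ = -0.4037, so a root lies in (0, 1).
Iterate (Newton) starting at ψ = 0.5:
  ψ = 0.5000: g = 0.05906, g' = -0.8852 → ψ = 0.5667
  ψ = 0.5667: g = 0.00113, g' = -0.8549 → ψ = 0.5680
Converged at ψ = 0.5680.
Then V = ψ·F = 0.5680·147.2 = 83.6 mol/h and L = F − V = 63.6 mol/h.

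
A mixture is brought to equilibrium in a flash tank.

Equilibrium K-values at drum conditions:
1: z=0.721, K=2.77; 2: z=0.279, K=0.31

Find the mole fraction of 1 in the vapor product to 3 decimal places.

Rachford–Rice: g(V/F) = Σ zᵢ(Kᵢ−1)/(1+V/F(Kᵢ−1)) = 0.
Feasibility: ΣzᵢKᵢ = 2.084, Σzᵢ/Kᵢ = 1.160 — both > 1, two phases present.
Binary case is linear: z₁(K₁−1)(1+V/F(K₂−1)) + z₂(K₂−1)(1+V/F(K₁−1)) = 0
⇒ V/F = [z₁(K₁−1)+z₂(K₂−1)] / [−(K₁−1)(K₂−1)] = 1.0837/1.2213 = 0.887
Compositions from xᵢ = zᵢ/(1+V/F(Kᵢ−1)), yᵢ = Kᵢxᵢ:
  1: x = 0.280, y = 0.777
  2: x = 0.720, y = 0.223

y_1 = 0.777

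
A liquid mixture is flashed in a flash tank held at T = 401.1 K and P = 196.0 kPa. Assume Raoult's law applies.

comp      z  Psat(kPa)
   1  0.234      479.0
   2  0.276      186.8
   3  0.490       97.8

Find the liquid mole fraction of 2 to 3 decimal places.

x_2 = 0.278

Raoult's law: Kᵢ = Pᵢˢᵃᵗ/P = Pᵢˢᵃᵗ/196.0.
  K_1 = 479.0/196.0 = 2.44388, K_2 = 186.8/196.0 = 0.95306, K_3 = 97.8/196.0 = 0.49898
Iterate (Newton) starting at ψ = 0.5:
  ψ = 0.500: g = -0.1446, g' = -0.384 → ψ = 0.124
  ψ = 0.124: g = 0.0120, g' = -0.492 → ψ = 0.148
Converged at ψ = 0.148.
Compositions from xᵢ = zᵢ/(1+ψ(Kᵢ−1)), yᵢ = Kᵢxᵢ:
  1: x = 0.193, y = 0.471
  2: x = 0.278, y = 0.265
  3: x = 0.529, y = 0.264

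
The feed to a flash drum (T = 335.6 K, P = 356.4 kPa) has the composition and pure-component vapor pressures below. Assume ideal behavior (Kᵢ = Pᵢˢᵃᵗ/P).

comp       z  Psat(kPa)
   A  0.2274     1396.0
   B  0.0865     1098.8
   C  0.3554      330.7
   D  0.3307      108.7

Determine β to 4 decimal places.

β = 0.4737

Raoult's law: Kᵢ = Pᵢˢᵃᵗ/P = Pᵢˢᵃᵗ/356.4.
  K_A = 1396.0/356.4 = 3.916947, K_B = 1098.8/356.4 = 3.083053, K_C = 330.7/356.4 = 0.927890, K_D = 108.7/356.4 = 0.304994
Rachford–Rice: g(β) = Σ zᵢ(Kᵢ−1)/(1+β(Kᵢ−1)) = 0.
g(0) = ΣzᵢKᵢ − 1 = 0.5880 and g(1) = 1 − Σzᵢ/Kᵢ = -0.5534, so a root lies in (0, 1).
Iterate (Newton) starting at β = 0.5:
  β = 0.5000: g = -0.02076, g' = -0.7874 → β = 0.4736
  β = 0.4736: g = 0.00007, g' = -0.7932 → β = 0.4737
Converged at β = 0.4737.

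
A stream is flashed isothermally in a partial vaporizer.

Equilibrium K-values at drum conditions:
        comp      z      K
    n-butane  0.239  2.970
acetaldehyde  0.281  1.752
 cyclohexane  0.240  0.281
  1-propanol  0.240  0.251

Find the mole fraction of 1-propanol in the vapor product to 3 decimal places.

Iterate (Newton) starting at β = 0.67:
  β = 0.670: g = -0.3503, g' = -1.247 → β = 0.389
  β = 0.389: g = -0.0633, g' = -0.900 → β = 0.319
  β = 0.319: g = -0.0003, g' = -0.895 → β = 0.318
Converged at β = 0.318.
Compositions from xᵢ = zᵢ/(1+β(Kᵢ−1)), yᵢ = Kᵢxᵢ:
  n-butane: x = 0.147, y = 0.436
  acetaldehyde: x = 0.227, y = 0.397
  cyclohexane: x = 0.311, y = 0.087
  1-propanol: x = 0.315, y = 0.079

y_1-propanol = 0.079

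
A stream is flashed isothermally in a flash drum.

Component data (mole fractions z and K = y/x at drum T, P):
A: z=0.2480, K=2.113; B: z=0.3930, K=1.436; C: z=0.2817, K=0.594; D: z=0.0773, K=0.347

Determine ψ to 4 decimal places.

Rachford–Rice: g(ψ) = Σ zᵢ(Kᵢ−1)/(1+ψ(Kᵢ−1)) = 0.
Feasibility: ΣzᵢKᵢ = 1.2825, Σzᵢ/Kᵢ = 1.0881 — both > 1, two phases present.
Newton–Raphson from ψ = 0.5:
  ψ = 0.5000: g = 0.09957, g' = -0.3229 → ψ = 0.8083
  ψ = 0.8083: g = -0.00515, g' = -0.3767 → ψ = 0.7947
  ψ = 0.7947: g = -0.00004, g' = -0.3713 → ψ = 0.7946
Converged at ψ = 0.7946.

ψ = 0.7946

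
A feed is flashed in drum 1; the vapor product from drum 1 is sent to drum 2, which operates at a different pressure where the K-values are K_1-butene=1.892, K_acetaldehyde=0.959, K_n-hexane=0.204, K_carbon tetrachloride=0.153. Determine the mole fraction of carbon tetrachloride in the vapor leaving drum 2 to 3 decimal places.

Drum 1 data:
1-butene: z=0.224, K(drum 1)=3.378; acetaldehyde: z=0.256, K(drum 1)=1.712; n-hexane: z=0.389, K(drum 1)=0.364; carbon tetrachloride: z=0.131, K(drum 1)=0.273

y_carbon tetrachloride (drum 2) = 0.011

Drum 1:
Rachford–Rice: g(ψ₁) = Σ zᵢ(Kᵢ−1)/(1+ψ₁(Kᵢ−1)) = 0.
g(0) = ΣzᵢKᵢ − 1 = 0.372 and g(1) = 1 − Σzᵢ/Kᵢ = -0.764, so a root lies in (0, 1).
Newton–Raphson from ψ₁ = 0.42:
  ψ₁ = 0.420: g = -0.0679, g' = -0.830 → ψ₁ = 0.338
  ψ₁ = 0.338: g = 0.0006, g' = -0.851 → ψ₁ = 0.339
Converged at ψ₁ = 0.339.
Drum-1 compositions:
  1-butene: x = 0.124, y = 0.419
  acetaldehyde: x = 0.206, y = 0.353
  n-hexane: x = 0.496, y = 0.181
  carbon tetrachloride: x = 0.174, y = 0.047
Drum-2 feed = drum-1 vapor: z₂ = (0.4190, 0.3531, 0.1805, 0.0475).
Drum 2:
Material balance + equilibrium reduce to Σ zᵢ(Kᵢ−1)/(1+ψ₂(Kᵢ−1)) = 0.
g(0) = ΣzᵢKᵢ − 1 = 0.175 and g(1) = 1 − Σzᵢ/Kᵢ = -0.785, so a root lies in (0, 1).
Newton iteration, ψ₂⁰ = 0.4:
  ψ₂ = 0.400: g = -0.0109, g' = -0.506 → ψ₂ = 0.378
Converged at ψ₂ = 0.378.
  1-butene: x = 0.313, y = 0.593
  acetaldehyde: x = 0.359, y = 0.344
  n-hexane: x = 0.258, y = 0.053
  carbon tetrachloride: x = 0.070, y = 0.011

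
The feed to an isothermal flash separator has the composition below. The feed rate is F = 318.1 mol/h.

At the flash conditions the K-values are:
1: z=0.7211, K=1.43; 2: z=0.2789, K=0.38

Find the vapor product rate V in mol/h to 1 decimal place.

Binary case is linear: z₁(K₁−1)(1+β(K₂−1)) + z₂(K₂−1)(1+β(K₁−1)) = 0
⇒ β = [z₁(K₁−1)+z₂(K₂−1)] / [−(K₁−1)(K₂−1)] = 0.13715/0.26660 = 0.5145
Then V = β·F = 0.5145·318.1 = 163.6 mol/h and L = F − V = 154.5 mol/h.

V = 163.6 mol/h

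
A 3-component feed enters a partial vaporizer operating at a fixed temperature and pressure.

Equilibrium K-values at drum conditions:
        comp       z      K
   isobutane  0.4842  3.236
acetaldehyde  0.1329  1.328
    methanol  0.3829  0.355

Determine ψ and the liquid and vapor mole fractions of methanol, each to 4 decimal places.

Rachford–Rice: g(ψ) = Σ zᵢ(Kᵢ−1)/(1+ψ(Kᵢ−1)) = 0.
g(0) = ΣzᵢKᵢ − 1 = 0.8793 and g(1) = 1 − Σzᵢ/Kᵢ = -0.3283, so a root lies in (0, 1).
Iterate (Newton) starting at ψ = 0.5:
  ψ = 0.5000: g = 0.18409, g' = -0.8973 → ψ = 0.7052
  ψ = 0.7052: g = 0.00255, g' = -0.9100 → ψ = 0.7080
Converged at ψ = 0.7080.
Compositions from xᵢ = zᵢ/(1+ψ(Kᵢ−1)), yᵢ = Kᵢxᵢ:
  isobutane: x = 0.1875, y = 0.6066
  acetaldehyde: x = 0.1079, y = 0.1432
  methanol: x = 0.7047, y = 0.2502

ψ = 0.7080, x_methanol = 0.7047, y_methanol = 0.2502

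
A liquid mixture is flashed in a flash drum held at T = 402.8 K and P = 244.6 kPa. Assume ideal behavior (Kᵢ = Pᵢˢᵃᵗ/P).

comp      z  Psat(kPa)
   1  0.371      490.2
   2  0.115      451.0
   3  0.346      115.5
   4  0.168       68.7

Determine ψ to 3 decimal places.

Raoult's law: Kᵢ = Pᵢˢᵃᵗ/P = Pᵢˢᵃᵗ/244.6.
  K_1 = 490.2/244.6 = 2.00409, K_2 = 451.0/244.6 = 1.84383, K_3 = 115.5/244.6 = 0.47220, K_4 = 68.7/244.6 = 0.28087
Let ψ = V/F and solve Σ zᵢ(Kᵢ−1)/(1+ψ(Kᵢ−1)) = 0.
Feasibility: ΣzᵢKᵢ = 1.166, Σzᵢ/Kᵢ = 1.578 — both > 1, two phases present.
Iterate (Newton) starting at ψ = 0.5:
  ψ = 0.500: g = -0.1205, g' = -0.596 → ψ = 0.298
  ψ = 0.298: g = -0.0061, g' = -0.550 → ψ = 0.287
Converged at ψ = 0.287.

ψ = 0.287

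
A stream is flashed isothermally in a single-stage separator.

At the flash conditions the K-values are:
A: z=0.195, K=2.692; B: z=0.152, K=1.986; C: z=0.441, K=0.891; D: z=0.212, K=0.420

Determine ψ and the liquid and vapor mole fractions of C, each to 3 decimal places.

ψ = 0.648, x_C = 0.475, y_C = 0.423

Let ψ = V/F and solve Σ zᵢ(Kᵢ−1)/(1+ψ(Kᵢ−1)) = 0.
Feasibility: ΣzᵢKᵢ = 1.309, Σzᵢ/Kᵢ = 1.149 — both > 1, two phases present.
Newton iteration, ψ⁰ = 0.5:
  ψ = 0.500: g = 0.0551, g' = -0.377 → ψ = 0.646
  ψ = 0.646: g = 0.0009, g' = -0.371 → ψ = 0.648
Converged at ψ = 0.648.
Compositions from xᵢ = zᵢ/(1+ψ(Kᵢ−1)), yᵢ = Kᵢxᵢ:
  A: x = 0.093, y = 0.250
  B: x = 0.093, y = 0.184
  C: x = 0.475, y = 0.423
  D: x = 0.340, y = 0.143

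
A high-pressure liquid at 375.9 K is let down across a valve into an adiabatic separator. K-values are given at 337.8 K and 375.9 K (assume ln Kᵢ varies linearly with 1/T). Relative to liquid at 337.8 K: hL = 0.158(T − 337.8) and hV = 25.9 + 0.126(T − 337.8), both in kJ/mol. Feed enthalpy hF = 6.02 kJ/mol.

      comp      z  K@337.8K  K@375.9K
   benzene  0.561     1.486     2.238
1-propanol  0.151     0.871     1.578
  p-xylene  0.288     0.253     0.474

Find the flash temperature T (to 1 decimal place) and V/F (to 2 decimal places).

T = 340.2 K, V/F = 0.22

Adiabatic flash: solve Rachford–Rice at each trial T, then check hF = ψ·hV(T) + (1−ψ)·hL(T).
  T = 337.8 K: K = (1.486, 0.871, 0.253), RR gives ψ = 0.125, H_out = 3.233 kJ/mol
  T = 375.9 K: K = (2.238, 1.578, 0.474), RR gives ψ = 1.000, H_out = 30.701 kJ/mol
  T = 356.9 K: K = (1.845, 1.192, 0.352), RR gives ψ = 0.668, H_out = 19.909 kJ/mol
  T = 347.4 K: K = (1.662, 1.024, 0.300), RR gives ψ = 0.440, H_out = 12.770 kJ/mol
  T = 342.6 K: K = (1.573, 0.946, 0.276), RR gives ψ = 0.298, H_out = 8.439 kJ/mol
  T = 340.2 K: K = (1.529, 0.908, 0.264), RR gives ψ = 0.217, H_out = 5.972 kJ/mol
Linear interpolation between T = 340.2 (H_out = 5.972) and T = 342.6 (H_out = 8.439) on hF = 6.02 gives T ≈ 340.2 K, at which ψ = 0.22.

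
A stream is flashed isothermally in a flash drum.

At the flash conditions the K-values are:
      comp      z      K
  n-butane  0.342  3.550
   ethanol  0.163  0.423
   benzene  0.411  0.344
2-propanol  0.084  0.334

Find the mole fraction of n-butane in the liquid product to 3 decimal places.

Let β = V/F and solve Σ zᵢ(Kᵢ−1)/(1+β(Kᵢ−1)) = 0.
Check two-phase: ΣzᵢKᵢ = 1.452 > 1 and Σzᵢ/Kᵢ = 1.928 > 1, so g(0) = 0.452 > 0 and g(1) = -0.928 < 0.
Iterate (Newton) starting at β = 0.5:
  β = 0.500: g = -0.2339, g' = -1.012 → β = 0.269
  β = 0.269: g = 0.0105, g' = -1.175 → β = 0.278
Converged at β = 0.278.
Compositions from xᵢ = zᵢ/(1+β(Kᵢ−1)), yᵢ = Kᵢxᵢ:
  n-butane: x = 0.200, y = 0.711
  ethanol: x = 0.194, y = 0.082
  benzene: x = 0.503, y = 0.173
  2-propanol: x = 0.103, y = 0.034

x_n-butane = 0.200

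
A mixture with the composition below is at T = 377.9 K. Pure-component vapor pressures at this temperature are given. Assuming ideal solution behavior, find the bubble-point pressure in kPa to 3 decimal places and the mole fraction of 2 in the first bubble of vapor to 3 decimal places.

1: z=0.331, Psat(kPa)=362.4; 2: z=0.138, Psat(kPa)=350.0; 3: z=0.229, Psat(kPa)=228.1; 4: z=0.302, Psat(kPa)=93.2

Pbub = 248.636 kPa, y_2 = 0.194

At the bubble point ψ → 0, so ΣzᵢKᵢ = 1 with Kᵢ = Pᵢˢᵃᵗ/P ⇒ P = ΣzᵢPᵢˢᵃᵗ.
P = 0.331·362.4 + 0.138·350.0 + 0.229·228.1 + 0.302·93.2 = 248.636 kPa
yᵢ = zᵢPᵢˢᵃᵗ/P ⇒ y_2 = 0.138·350.0/248.636 = 0.194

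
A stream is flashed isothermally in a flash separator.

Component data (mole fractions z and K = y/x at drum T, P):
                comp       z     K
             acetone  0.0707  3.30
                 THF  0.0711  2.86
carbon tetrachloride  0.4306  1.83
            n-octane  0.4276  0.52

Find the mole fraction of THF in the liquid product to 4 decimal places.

x_THF = 0.0290

Material balance + equilibrium reduce to Σ zᵢ(Kᵢ−1)/(1+V/F(Kᵢ−1)) = 0.
Feasibility: ΣzᵢKᵢ = 1.4470, Σzᵢ/Kᵢ = 1.1039 — both > 1, two phases present.
Iterate (Newton) starting at V/F = 0.5:
  V/F = 0.5000: g = 0.12667, g' = -0.4657 → V/F = 0.7720
  V/F = 0.7720: g = 0.00461, g' = -0.4489 → V/F = 0.7823
Converged at V/F = 0.7823.
Compositions from xᵢ = zᵢ/(1+V/F(Kᵢ−1)), yᵢ = Kᵢxᵢ:
  acetone: x = 0.0253, y = 0.0833
  THF: x = 0.0290, y = 0.0828
  carbon tetrachloride: x = 0.2611, y = 0.4778
  n-octane: x = 0.6847, y = 0.3560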